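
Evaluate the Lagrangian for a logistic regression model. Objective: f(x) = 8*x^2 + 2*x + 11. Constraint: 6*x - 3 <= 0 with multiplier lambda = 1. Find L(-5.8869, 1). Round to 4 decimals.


Step 1: Evaluate f(x).
f(-5.8869) = 8*(-5.8869)^2 + 2*(-5.8869) + 11 = 276.4709
Step 2: Evaluate g(x).
g(-5.8869) = 6*-5.8869 - 3 = -38.3214
Step 3: Compute Lagrangian.
L = 276.4709 + 1*-38.3214 = 238.1495


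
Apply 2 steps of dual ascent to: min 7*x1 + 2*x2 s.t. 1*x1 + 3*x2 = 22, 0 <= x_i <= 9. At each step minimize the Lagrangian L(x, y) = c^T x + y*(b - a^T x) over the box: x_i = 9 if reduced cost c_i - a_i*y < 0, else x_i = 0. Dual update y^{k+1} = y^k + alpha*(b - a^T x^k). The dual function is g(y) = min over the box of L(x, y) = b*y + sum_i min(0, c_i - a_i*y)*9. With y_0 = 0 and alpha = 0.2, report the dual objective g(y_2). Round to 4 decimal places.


Dual ascent for LP: min 7*x1 + 2*x2, 1*x1 + 3*x2 = 22, 0 <= x_i <= 9
Step 1: y^k = 0.0, reduced costs: (7.0, 2.0)
  x^k = (0.0, 0.0), subgradient = b - a^T x = 22.0
  y^{k+1} = 0.0 + 0.2*22.0 = 4.4
Step 2: y^k = 4.4, reduced costs: (2.6, -11.2)
  x^k = (0.0, 9.0), subgradient = b - a^T x = -5.0
  y^{k+1} = 4.4 + 0.2*-5.0 = 3.4
Dual objective at y_2 = 3.4: reduced costs (3.6, -8.2), box minimizer x = (0.0, 9.0)
g(y_2) = b*y + (c1 - a1*y)*x1 + (c2 - a2*y)*x2 = 22*3.4 + 3.6*0.0 + (-8.2)*9.0 = 74.8 + 0.0 - 73.8 = 1.0


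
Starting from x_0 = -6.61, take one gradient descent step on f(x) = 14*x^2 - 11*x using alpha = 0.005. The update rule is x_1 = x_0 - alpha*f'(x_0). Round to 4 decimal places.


We compute the gradient at x_0 and apply the update.
f'(x) = 28*x - 11
f'(-6.61) = 28*-6.61 - 11 = -196.08
x_1 = -6.61 - 0.005*-196.08 = -5.6296


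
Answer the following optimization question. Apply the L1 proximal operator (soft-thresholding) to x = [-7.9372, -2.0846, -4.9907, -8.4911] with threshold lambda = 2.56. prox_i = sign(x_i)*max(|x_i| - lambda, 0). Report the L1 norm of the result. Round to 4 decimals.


Soft-thresholding with lambda = 2.56:
prox(-7.9372) = sign(-7.9372)*max(|-7.9372| - 2.56, 0) = -5.3772
prox(-2.0846) = sign(-2.0846)*max(|-2.0846| - 2.56, 0) = 0.0
prox(-4.9907) = sign(-4.9907)*max(|-4.9907| - 2.56, 0) = -2.4307
prox(-8.4911) = sign(-8.4911)*max(|-8.4911| - 2.56, 0) = -5.9311
prox(x) = [-5.3772, 0.0, -2.4307, -5.9311]
||prox(x)||_1 = 5.3772 + 0.0 + 2.4307 + 5.9311 = 13.739


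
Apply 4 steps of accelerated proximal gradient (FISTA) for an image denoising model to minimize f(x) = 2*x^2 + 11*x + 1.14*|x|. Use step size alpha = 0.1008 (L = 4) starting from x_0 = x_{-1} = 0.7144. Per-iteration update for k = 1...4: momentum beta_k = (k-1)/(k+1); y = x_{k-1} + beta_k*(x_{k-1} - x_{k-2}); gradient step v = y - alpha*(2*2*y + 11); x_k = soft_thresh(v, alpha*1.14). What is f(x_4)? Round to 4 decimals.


FISTA on f(x) = 2*x^2 + 11*x + 1.14*|x|
L = 4, alpha = 0.1008
Iteration 1: beta = 0.0, y = 0.7144 + 0.0*(0.7144 - 0.7144) = 0.7144
  grad(y) = 13.8576, v = y - alpha*grad = -0.6824
  prox(v) = soft_thresh(-0.6824, 0.1149) = -0.5675
Iteration 2: beta = 0.3333, y = -0.5675 + 0.3333*(-0.5675 - 0.7144) = -0.9948
  grad(y) = 7.0206, v = y - alpha*grad = -1.7025
  prox(v) = soft_thresh(-1.7025, 0.1149) = -1.5876
Iteration 3: beta = 0.5, y = -1.5876 + 0.5*(-1.5876 + 0.5675) = -2.0977
  grad(y) = 2.6094, v = y - alpha*grad = -2.3607
  prox(v) = soft_thresh(-2.3607, 0.1149) = -2.2458
Iteration 4: beta = 0.6, y = -2.2458 + 0.6*(-2.2458 + 1.5876) = -2.6407
  grad(y) = 0.4374, v = y - alpha*grad = -2.6847
  prox(v) = soft_thresh(-2.6847, 0.1149) = -2.5698
f(x_4) = 2*(-2.5698)^2 + 11*(-2.5698) + 1.14*|-2.5698| = -12.1305


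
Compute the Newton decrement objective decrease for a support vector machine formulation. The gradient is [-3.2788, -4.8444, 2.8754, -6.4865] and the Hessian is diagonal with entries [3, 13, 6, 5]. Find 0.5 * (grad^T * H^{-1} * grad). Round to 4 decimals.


Step 1: H is diagonal, so H^(-1) * g = [-1.0929, -0.3726, 0.4792, -1.2973].
Step 2: g^T H^(-1) g = sum_i g_i^2 / H_ii
  = (-3.2788)^2/3 + (-4.8444)^2/13 + (2.8754)^2/6 + (-6.4865)^2/5
  = 3.5835 + 1.8052 + 1.378 + 8.4149 = 15.1817
Step 3: Objective decrease = 0.5 * g^T H^(-1) g = 7.5908


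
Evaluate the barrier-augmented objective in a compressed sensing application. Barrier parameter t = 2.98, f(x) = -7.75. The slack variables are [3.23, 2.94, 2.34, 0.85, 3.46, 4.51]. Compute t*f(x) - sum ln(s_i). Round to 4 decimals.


Step 1: Compute log-barrier.
ln values: [1.1725, 1.0784, 0.8502, -0.1625, 1.2413, 1.5063]
phi = -(1.1725 + 1.0784 + 0.8502 - 0.1625 + 1.2413 + 1.5063) = -5.6861
Step 2: Compute augmented objective.
t*f(x) = 2.98*-7.75 = -23.095
Total = -23.095 - 5.6861 = -28.7811


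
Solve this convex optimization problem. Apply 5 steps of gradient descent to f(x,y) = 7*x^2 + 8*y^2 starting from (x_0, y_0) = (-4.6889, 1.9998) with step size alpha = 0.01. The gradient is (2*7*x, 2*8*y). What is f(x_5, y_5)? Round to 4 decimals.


Gradient descent on f(x,y) = 7*x^2 + 8*y^2.
Starting point: (-4.6889, 1.9998), alpha = 0.01
Step 1: grad_x = 2*7*-4.6889 = -65.6446, grad_y = 2*8*1.9998 = 31.9968
  x_1 = -4.6889 - 0.01*-65.6446 = -4.0325
  y_1 = 1.9998 - 0.01*31.9968 = 1.6798
Step 2: grad_x = 2*7*-4.0325 = -56.4544, grad_y = 2*8*1.6798 = 26.8773
  x_2 = -4.0325 - 0.01*-56.4544 = -3.4679
  y_2 = 1.6798 - 0.01*26.8773 = 1.4111
Step 3: grad_x = 2*7*-3.4679 = -48.5507, grad_y = 2*8*1.4111 = 22.5769
  x_3 = -3.4679 - 0.01*-48.5507 = -2.9824
  y_3 = 1.4111 - 0.01*22.5769 = 1.1853
Step 4: grad_x = 2*7*-2.9824 = -41.7536, grad_y = 2*8*1.1853 = 18.9646
  x_4 = -2.9824 - 0.01*-41.7536 = -2.5649
  y_4 = 1.1853 - 0.01*18.9646 = 0.9956
Step 5: grad_x = 2*7*-2.5649 = -35.9081, grad_y = 2*8*0.9956 = 15.9303
  x_5 = -2.5649 - 0.01*-35.9081 = -2.2058
  y_5 = 0.9956 - 0.01*15.9303 = 0.8363
f(-2.2058, 0.8363) = 7*(-2.2058)^2 + 8*0.8363^2 = 39.6541


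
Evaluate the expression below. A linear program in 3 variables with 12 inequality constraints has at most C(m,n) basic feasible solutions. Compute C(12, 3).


Each vertex corresponds to some choice of n active constraints out of m, so the number of vertices is at most C(m, n) = m! / (n!(m-n)!).
m = 12, n = 3
Numerator: 12 * 11 * 10
Denominator: 3! = 6
C(12, 3) = 220


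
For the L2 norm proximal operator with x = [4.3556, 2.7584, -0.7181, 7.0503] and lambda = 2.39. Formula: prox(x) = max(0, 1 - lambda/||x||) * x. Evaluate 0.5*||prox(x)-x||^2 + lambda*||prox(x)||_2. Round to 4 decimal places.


Step 1: Compute ||x||.
||x|| = 8.7637
Step 2: Compute scaling factor.
scale = max(0, 1 - 2.39/8.7637) = 0.7273
Step 3: prox(x) = [3.1678, 2.0061, -0.5223, 5.1276]
||prox(x)|| = 6.3737
Step 4: Proximal objective.
0.5*||prox-x||^2 = 2.8561
lambda*||prox|| = 15.2331
Total = 18.0892


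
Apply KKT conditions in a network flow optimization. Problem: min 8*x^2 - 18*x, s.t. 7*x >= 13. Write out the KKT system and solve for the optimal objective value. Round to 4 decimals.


Step 1: Try lambda = 0 (constraint inactive).
x_unc = 18/(2*8) = 1.125
Check: 7*1.125 = 7.875 < 13 -- violated!
Step 2: Constraint must be active: 7*x = 13
x* = 13/7 = 1.8571 (rounded; the exact value 13/7 is used below)
lambda = (2*8*(13/7) - 18)/7 = 1.6735
Step 3: Compute optimal value.
f(x*) = 8*(13/7)^2 - 18*(13/7) = -5.8367


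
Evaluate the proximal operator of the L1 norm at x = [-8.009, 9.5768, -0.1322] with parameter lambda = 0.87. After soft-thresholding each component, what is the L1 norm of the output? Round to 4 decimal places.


Soft-thresholding with lambda = 0.87:
prox(-8.009) = sign(-8.009)*max(|-8.009| - 0.87, 0) = -7.139
prox(9.5768) = sign(9.5768)*max(|9.5768| - 0.87, 0) = 8.7068
prox(-0.1322) = sign(-0.1322)*max(|-0.1322| - 0.87, 0) = 0.0
prox(x) = [-7.139, 8.7068, 0.0]
||prox(x)||_1 = 7.139 + 8.7068 + 0.0 = 15.8458


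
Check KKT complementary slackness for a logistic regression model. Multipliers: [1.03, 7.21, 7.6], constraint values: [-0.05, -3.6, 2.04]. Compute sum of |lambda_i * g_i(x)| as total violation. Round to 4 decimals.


KKT complementary slackness check:
lambda_1 * g_1 = 1.03 * -0.05 = -0.0515
lambda_2 * g_2 = 7.21 * -3.6 = -25.956
lambda_3 * g_3 = 7.6 * 2.04 = 15.504
Total violation = 0.0515 + 25.956 + 15.504 = 41.5115


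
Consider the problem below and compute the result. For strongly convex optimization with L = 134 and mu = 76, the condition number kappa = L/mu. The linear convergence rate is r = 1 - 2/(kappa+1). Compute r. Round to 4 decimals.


Step 1: Compute the condition number.
kappa = L/mu = 134/76 = 1.7632
Step 2: Compute the convergence rate.
r = 1 - 2/(kappa + 1) = 1 - 2*mu/(L + mu) = (L - mu)/(L + mu) = 58/210 = 0.2762


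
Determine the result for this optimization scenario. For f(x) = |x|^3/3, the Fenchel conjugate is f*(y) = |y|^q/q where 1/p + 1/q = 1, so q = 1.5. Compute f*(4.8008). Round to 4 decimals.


The conjugate exponent q satisfies 1/p + 1/q = 1.
p = 3, so q = 3/(3 - 1) = 1.5
|y|^q = 4.8008^1.5 = 10.5189
f*(4.8008) = 10.5189 / 1.5 = 7.0126


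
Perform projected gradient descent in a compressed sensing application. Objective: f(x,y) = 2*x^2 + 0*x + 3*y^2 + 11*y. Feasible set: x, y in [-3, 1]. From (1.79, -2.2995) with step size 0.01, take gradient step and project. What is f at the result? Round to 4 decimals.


Step 1: Compute gradient at (1.79, -2.2995).
grad_x = 2*2*1.79 + 0 = 7.16
grad_y = 2*3*-2.2995 + 11 = -2.797
Step 2: Gradient step.
x_raw = 1.79 - 0.01*7.16 = 1.7184
y_raw = -2.2995 - 0.01*-2.797 = -2.2715
Step 3: Project onto [-3, 1].
x_proj = clip(1.7184) = 1.0
y_proj = clip(-2.2715) = -2.2715
Step 4: Evaluate f.
f(1.0, -2.2715) = -7.5073


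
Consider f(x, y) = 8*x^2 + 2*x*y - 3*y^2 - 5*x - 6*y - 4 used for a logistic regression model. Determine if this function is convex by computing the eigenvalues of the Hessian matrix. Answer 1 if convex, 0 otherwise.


The Hessian of f(x,y) = 8*x^2 + 2*x*y - 3*y^2 - 5*x - 6*y - 4 is:
H = [[16, 2], [2, -6]]
Trace = 16 - 6 = 10
Determinant = 16*-6 - (2)^2 = -100
Discriminant = (10)^2 - 4*-100 = 500.0
Eigenvalues: lambda_1 = -6.1803, lambda_2 = 16.1803
The function is not convex.

0


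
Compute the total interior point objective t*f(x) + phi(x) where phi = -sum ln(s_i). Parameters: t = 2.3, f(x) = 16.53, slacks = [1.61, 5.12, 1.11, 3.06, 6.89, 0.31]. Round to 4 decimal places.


Step 1: Compute log-barrier.
ln values: [0.4762, 1.6332, 0.1044, 1.1184, 1.9301, -1.1712]
phi = -(0.4762 + 1.6332 + 0.1044 + 1.1184 + 1.9301 - 1.1712) = -4.0911
Step 2: Compute augmented objective.
t*f(x) = 2.3*16.53 = 38.019
Total = 38.019 - 4.0911 = 33.9279


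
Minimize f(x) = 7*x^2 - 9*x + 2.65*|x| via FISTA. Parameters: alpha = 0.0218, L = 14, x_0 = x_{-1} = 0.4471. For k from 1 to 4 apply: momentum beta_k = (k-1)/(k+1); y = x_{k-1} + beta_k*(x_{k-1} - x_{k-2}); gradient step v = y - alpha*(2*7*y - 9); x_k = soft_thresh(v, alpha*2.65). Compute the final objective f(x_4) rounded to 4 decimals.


FISTA on f(x) = 7*x^2 - 9*x + 2.65*|x|
L = 14, alpha = 0.0218
Iteration 1: beta = 0.0, y = 0.4471 + 0.0*(0.4471 - 0.4471) = 0.4471
  grad(y) = -2.7406, v = y - alpha*grad = 0.5068
  prox(v) = soft_thresh(0.5068, 0.0578) = 0.4491
Iteration 2: beta = 0.3333, y = 0.4491 + 0.3333*(0.4491 - 0.4471) = 0.4497
  grad(y) = -2.7037, v = y - alpha*grad = 0.5087
  prox(v) = soft_thresh(0.5087, 0.0578) = 0.4509
Iteration 3: beta = 0.5, y = 0.4509 + 0.5*(0.4509 - 0.4491) = 0.4518
  grad(y) = -2.6745, v = y - alpha*grad = 0.5101
  prox(v) = soft_thresh(0.5101, 0.0578) = 0.4524
Iteration 4: beta = 0.6, y = 0.4524 + 0.6*(0.4524 - 0.4509) = 0.4532
  grad(y) = -2.6549, v = y - alpha*grad = 0.5111
  prox(v) = soft_thresh(0.5111, 0.0578) = 0.4533
f(x_4) = 7*0.4533^2 - 9*0.4533 + 2.65*|0.4533| = -1.4401


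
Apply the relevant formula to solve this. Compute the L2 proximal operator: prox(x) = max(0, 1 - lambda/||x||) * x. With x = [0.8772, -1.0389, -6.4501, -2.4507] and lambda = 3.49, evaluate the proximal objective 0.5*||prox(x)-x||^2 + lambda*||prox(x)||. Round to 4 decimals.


Step 1: Compute ||x||.
||x|| = 7.0327
Step 2: Compute scaling factor.
scale = max(0, 1 - 3.49/7.0327) = 0.5037
Step 3: prox(x) = [0.4419, -0.5233, -3.2492, -1.2345]
||prox(x)|| = 3.5427
Step 4: Proximal objective.
0.5*||prox-x||^2 = 6.0901
lambda*||prox|| = 12.364
Total = 18.454


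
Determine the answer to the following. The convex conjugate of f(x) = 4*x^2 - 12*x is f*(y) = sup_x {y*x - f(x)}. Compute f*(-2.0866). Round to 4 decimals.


f*(y) = sup_x {y*x - a*x^2 - b*x} = sup_x {(y-b)*x - a*x^2}
FOC: (y - b) - 2a*x = 0 => x* = (y - b)/(2a)
x* = (-2.0866 + 12)/(2*4) = 1.2392
f*(-2.0866) = (y-b)^2/(4a) = (-2.0866 + 12)^2/(4*4)
= 98.2755/16 = 6.1422


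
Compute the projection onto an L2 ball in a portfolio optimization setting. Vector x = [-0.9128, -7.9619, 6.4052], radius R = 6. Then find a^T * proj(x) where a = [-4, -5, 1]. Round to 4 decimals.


Step 1: Compute ||x|| (intermediates to 6 decimals).
||x|| = sqrt((-0.9128)^2 + (-7.9619)^2 + 6.4052^2) = 10.259222
Step 2: Project.
Since ||x|| > R, scale = R/||x|| = 6/10.259222 = 0.58484, proj(x) = scale * x
proj(x) = [-0.533842, -4.656438, 3.746017]
Step 3: Dot product.
a^T * proj(x) = -4*(-0.533842) - 5*(-4.656438) + 1*3.746017 = 29.1636


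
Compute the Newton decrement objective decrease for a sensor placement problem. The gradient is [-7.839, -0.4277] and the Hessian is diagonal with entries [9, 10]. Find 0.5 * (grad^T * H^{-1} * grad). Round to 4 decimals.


Step 1: H is diagonal, so H^(-1) * g = [-0.871, -0.0428].
Step 2: g^T H^(-1) g = sum_i g_i^2 / H_ii
  = (-7.839)^2/9 + (-0.4277)^2/10
  = 6.8278 + 0.0183 = 6.8461
Step 3: Objective decrease = 0.5 * g^T H^(-1) g = 3.423


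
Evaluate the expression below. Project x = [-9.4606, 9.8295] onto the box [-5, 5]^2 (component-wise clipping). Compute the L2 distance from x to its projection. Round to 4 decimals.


Project each component onto [-5, 5].
clip(-9.4606) = -5.0, clip(9.8295) = 5.0
Projection = [-5.0, 5.0]
Squared diffs: [19.897, 23.3241]
Distance = sqrt(43.2211) = 6.5743


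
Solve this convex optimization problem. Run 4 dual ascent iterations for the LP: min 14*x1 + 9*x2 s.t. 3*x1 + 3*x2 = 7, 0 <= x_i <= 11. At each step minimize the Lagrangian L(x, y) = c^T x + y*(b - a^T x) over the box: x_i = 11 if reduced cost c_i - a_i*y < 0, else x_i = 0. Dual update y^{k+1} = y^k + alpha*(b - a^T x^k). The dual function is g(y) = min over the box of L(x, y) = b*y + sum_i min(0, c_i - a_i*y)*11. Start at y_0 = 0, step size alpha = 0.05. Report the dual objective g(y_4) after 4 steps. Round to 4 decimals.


Dual ascent for LP: min 14*x1 + 9*x2, 3*x1 + 3*x2 = 7, 0 <= x_i <= 11
Step 1: y^k = 0.0, reduced costs: (14.0, 9.0)
  x^k = (0.0, 0.0), subgradient = b - a^T x = 7.0
  y^{k+1} = 0.0 + 0.05*7.0 = 0.35
Step 2: y^k = 0.35, reduced costs: (12.95, 7.95)
  x^k = (0.0, 0.0), subgradient = b - a^T x = 7.0
  y^{k+1} = 0.35 + 0.05*7.0 = 0.7
Step 3: y^k = 0.7, reduced costs: (11.9, 6.9)
  x^k = (0.0, 0.0), subgradient = b - a^T x = 7.0
  y^{k+1} = 0.7 + 0.05*7.0 = 1.05
Step 4: y^k = 1.05, reduced costs: (10.85, 5.85)
  x^k = (0.0, 0.0), subgradient = b - a^T x = 7.0
  y^{k+1} = 1.05 + 0.05*7.0 = 1.4
Dual objective at y_4 = 1.4: reduced costs (9.8, 4.8), box minimizer x = (0.0, 0.0)
g(y_4) = b*y + (c1 - a1*y)*x1 + (c2 - a2*y)*x2 = 7*1.4 + 9.8*0.0 + 4.8*0.0 = 9.8 + 0.0 + 0.0 = 9.8


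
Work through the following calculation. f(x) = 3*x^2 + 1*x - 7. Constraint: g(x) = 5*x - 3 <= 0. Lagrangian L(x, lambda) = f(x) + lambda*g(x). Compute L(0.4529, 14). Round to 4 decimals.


Step 1: Evaluate f(x).
f(0.4529) = 3*0.4529^2 + 1*0.4529 - 7 = -5.9317
Step 2: Evaluate g(x).
g(0.4529) = 5*0.4529 - 3 = -0.7355
Step 3: Compute Lagrangian.
L = -5.9317 + 14*-0.7355 = -16.2287


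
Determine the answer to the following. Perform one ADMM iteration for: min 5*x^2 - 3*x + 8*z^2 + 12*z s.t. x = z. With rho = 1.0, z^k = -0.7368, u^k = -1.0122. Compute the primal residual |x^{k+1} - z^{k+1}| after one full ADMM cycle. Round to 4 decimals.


ADMM iteration with rho = 1.0, z^k = -0.7368, u^k = -1.0122
Step 1: x-update.
Minimize 5*x^2 - 3*x + (1.0/2)*(x + 0.7368 - 1.0122)^2
FOC: (2*5 + 1.0)*x = 3 + 1.0*(-0.7368 + 1.0122)
x^{k+1} = 0.2978
Step 2: z-update.
Minimize 8*z^2 + 12*z + (1.0/2)*(0.2978 - z - 1.0122)^2
FOC: (2*8 + 1.0)*z = -12 + 1.0*(0.2978 - 1.0122)
z^{k+1} = -0.7479
Step 3: u-update.
u^{k+1} = -1.0122 + 0.2978 + 0.7479 = 0.0335
Step 4: Primal residual = |0.2978 + 0.7479| = 1.0457


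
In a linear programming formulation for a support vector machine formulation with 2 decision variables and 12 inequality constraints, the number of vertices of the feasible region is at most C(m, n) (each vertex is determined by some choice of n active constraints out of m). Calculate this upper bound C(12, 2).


Each vertex corresponds to some choice of n active constraints out of m, so the number of vertices is at most C(m, n) = m! / (n!(m-n)!).
m = 12, n = 2
Numerator: 12 * 11
Denominator: 2! = 2
C(12, 2) = 66


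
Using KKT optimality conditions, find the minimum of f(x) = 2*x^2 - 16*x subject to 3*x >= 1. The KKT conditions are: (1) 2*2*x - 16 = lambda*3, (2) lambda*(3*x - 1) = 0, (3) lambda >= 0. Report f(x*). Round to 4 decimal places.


Step 1: Try lambda = 0 (constraint inactive).
Stationarity: 2*2*x - 16 = 0
x* = 16/(2*2) = 4.0
Check constraint: 3*4.0 = 12.0 >= 1 -- satisfied.
Step 2: Compute optimal value.
f(x*) = 2*4.0^2 - 16*4.0 = -32.0


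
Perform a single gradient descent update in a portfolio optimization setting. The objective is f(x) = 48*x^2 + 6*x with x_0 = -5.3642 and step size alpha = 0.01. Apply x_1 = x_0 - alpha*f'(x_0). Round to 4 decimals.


We compute the gradient at x_0 and apply the update.
f'(x) = 96*x + 6
f'(-5.3642) = 96*-5.3642 + 6 = -508.9632
x_1 = -5.3642 - 0.01*-508.9632 = -0.2746


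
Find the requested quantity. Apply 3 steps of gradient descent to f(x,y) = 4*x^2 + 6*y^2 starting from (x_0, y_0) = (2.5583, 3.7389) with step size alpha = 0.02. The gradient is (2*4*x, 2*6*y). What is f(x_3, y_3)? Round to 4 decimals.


Gradient descent on f(x,y) = 4*x^2 + 6*y^2.
Starting point: (2.5583, 3.7389), alpha = 0.02
Step 1: grad_x = 2*4*2.5583 = 20.4664, grad_y = 2*6*3.7389 = 44.8668
  x_1 = 2.5583 - 0.02*20.4664 = 2.149
  y_1 = 3.7389 - 0.02*44.8668 = 2.8416
Step 2: grad_x = 2*4*2.149 = 17.1918, grad_y = 2*6*2.8416 = 34.0988
  x_2 = 2.149 - 0.02*17.1918 = 1.8051
  y_2 = 2.8416 - 0.02*34.0988 = 2.1596
Step 3: grad_x = 2*4*1.8051 = 14.4411, grad_y = 2*6*2.1596 = 25.9151
  x_3 = 1.8051 - 0.02*14.4411 = 1.5163
  y_3 = 2.1596 - 0.02*25.9151 = 1.6413
f(1.5163, 1.6413) = 4*1.5163^2 + 6*1.6413^2 = 25.3598


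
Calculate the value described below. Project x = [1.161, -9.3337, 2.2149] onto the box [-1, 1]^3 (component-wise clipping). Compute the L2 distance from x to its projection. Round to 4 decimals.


Project each component onto [-1, 1].
clip(1.161) = 1.0, clip(-9.3337) = -1.0, clip(2.2149) = 1.0
Projection = [1.0, -1.0, 1.0]
Squared diffs: [0.0259, 69.4506, 1.476]
Distance = sqrt(70.9525) = 8.4233


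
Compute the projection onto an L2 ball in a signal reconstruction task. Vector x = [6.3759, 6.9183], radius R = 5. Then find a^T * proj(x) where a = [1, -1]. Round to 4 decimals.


Step 1: Compute ||x|| (intermediates to 6 decimals).
||x|| = sqrt(6.3759^2 + 6.9183^2) = 9.40824
Step 2: Project.
Since ||x|| > R, scale = R/||x|| = 5/9.40824 = 0.531449, proj(x) = scale * x
proj(x) = [3.388466, 3.676724]
Step 3: Dot product.
a^T * proj(x) = 1*3.388466 - 1*3.676724 = -0.2883


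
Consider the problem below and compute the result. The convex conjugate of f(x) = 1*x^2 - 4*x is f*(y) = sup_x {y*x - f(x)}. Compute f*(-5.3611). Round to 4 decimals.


f*(y) = sup_x {y*x - a*x^2 - b*x} = sup_x {(y-b)*x - a*x^2}
FOC: (y - b) - 2a*x = 0 => x* = (y - b)/(2a)
x* = (-5.3611 + 4)/(2*1) = -0.6806
f*(-5.3611) = (y-b)^2/(4a) = (-5.3611 + 4)^2/(4*1)
= 1.8526/4 = 0.4631


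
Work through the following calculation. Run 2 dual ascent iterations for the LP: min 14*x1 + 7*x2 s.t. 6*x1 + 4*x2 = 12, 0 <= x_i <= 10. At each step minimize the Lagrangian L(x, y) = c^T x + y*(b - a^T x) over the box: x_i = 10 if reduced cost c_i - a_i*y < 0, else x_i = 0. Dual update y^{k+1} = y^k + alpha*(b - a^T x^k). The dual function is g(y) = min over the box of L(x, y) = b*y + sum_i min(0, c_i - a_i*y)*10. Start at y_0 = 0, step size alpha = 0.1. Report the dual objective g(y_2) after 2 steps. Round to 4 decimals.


Dual ascent for LP: min 14*x1 + 7*x2, 6*x1 + 4*x2 = 12, 0 <= x_i <= 10
Step 1: y^k = 0.0, reduced costs: (14.0, 7.0)
  x^k = (0.0, 0.0), subgradient = b - a^T x = 12.0
  y^{k+1} = 0.0 + 0.1*12.0 = 1.2
Step 2: y^k = 1.2, reduced costs: (6.8, 2.2)
  x^k = (0.0, 0.0), subgradient = b - a^T x = 12.0
  y^{k+1} = 1.2 + 0.1*12.0 = 2.4
Dual objective at y_2 = 2.4: reduced costs (-0.4, -2.6), box minimizer x = (10.0, 10.0)
g(y_2) = b*y + (c1 - a1*y)*x1 + (c2 - a2*y)*x2 = 12*2.4 + (-0.4)*10.0 + (-2.6)*10.0 = 28.8 - 4.0 - 26.0 = -1.2


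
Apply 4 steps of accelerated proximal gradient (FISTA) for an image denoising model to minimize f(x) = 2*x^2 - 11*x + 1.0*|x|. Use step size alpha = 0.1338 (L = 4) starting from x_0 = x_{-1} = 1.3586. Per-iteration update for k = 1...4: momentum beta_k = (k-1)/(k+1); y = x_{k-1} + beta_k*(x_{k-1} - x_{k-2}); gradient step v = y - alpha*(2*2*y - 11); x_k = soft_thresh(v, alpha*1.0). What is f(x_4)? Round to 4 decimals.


FISTA on f(x) = 2*x^2 - 11*x + 1.0*|x|
L = 4, alpha = 0.1338
Iteration 1: beta = 0.0, y = 1.3586 + 0.0*(1.3586 - 1.3586) = 1.3586
  grad(y) = -5.5656, v = y - alpha*grad = 2.1033
  prox(v) = soft_thresh(2.1033, 0.1338) = 1.9695
Iteration 2: beta = 0.3333, y = 1.9695 + 0.3333*(1.9695 - 1.3586) = 2.1731
  grad(y) = -2.3076, v = y - alpha*grad = 2.4819
  prox(v) = soft_thresh(2.4819, 0.1338) = 2.3481
Iteration 3: beta = 0.5, y = 2.3481 + 0.5*(2.3481 - 1.9695) = 2.5373
  grad(y) = -0.8506, v = y - alpha*grad = 2.6512
  prox(v) = soft_thresh(2.6512, 0.1338) = 2.5174
Iteration 4: beta = 0.6, y = 2.5174 + 0.6*(2.5174 - 2.3481) = 2.6189
  grad(y) = -0.5242, v = y - alpha*grad = 2.6891
  prox(v) = soft_thresh(2.6891, 0.1338) = 2.5553
f(x_4) = 2*2.5553^2 - 11*2.5553 + 1.0*|2.5553| = -12.4939


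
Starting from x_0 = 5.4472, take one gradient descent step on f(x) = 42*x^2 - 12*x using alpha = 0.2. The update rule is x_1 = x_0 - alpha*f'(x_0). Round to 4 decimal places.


We compute the gradient at x_0 and apply the update.
f'(x) = 84*x - 12
f'(5.4472) = 84*5.4472 - 12 = 445.5648
x_1 = 5.4472 - 0.2*445.5648 = -83.6658


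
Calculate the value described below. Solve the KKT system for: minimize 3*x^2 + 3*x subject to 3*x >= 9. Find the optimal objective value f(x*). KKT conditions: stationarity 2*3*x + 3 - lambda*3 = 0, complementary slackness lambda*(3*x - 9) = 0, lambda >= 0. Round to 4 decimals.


Step 1: Try lambda = 0 (constraint inactive).
x_unc = -3/(2*3) = -0.5
Check: 3*-0.5 = -1.5 < 9 -- violated!
Step 2: Constraint must be active: 3*x = 9
x* = 9/3 = 3.0
lambda = (2*3*3.0 + 3)/3 = 7.0
Step 3: Compute optimal value.
f(x*) = 3*3.0^2 + 3*3.0 = 36.0


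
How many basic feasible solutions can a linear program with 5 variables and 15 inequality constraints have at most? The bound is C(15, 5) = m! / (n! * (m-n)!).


Each vertex corresponds to some choice of n active constraints out of m, so the number of vertices is at most C(m, n) = m! / (n!(m-n)!).
m = 15, n = 5
Numerator: 15 * 14 * 13 * 12 * 11
Denominator: 5! = 120
C(15, 5) = 3003


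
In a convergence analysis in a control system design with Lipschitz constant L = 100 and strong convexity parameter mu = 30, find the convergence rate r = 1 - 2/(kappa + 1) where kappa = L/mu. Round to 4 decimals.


Step 1: Compute the condition number.
kappa = L/mu = 100/30 = 3.3333
Step 2: Compute the convergence rate.
r = 1 - 2/(kappa + 1) = 1 - 2*mu/(L + mu) = (L - mu)/(L + mu) = 70/130 = 0.5385


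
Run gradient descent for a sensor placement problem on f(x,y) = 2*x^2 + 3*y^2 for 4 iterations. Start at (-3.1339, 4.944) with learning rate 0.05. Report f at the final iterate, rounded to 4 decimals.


Gradient descent on f(x,y) = 2*x^2 + 3*y^2.
Starting point: (-3.1339, 4.944), alpha = 0.05
Step 1: grad_x = 2*2*-3.1339 = -12.5356, grad_y = 2*3*4.944 = 29.664
  x_1 = -3.1339 - 0.05*-12.5356 = -2.5071
  y_1 = 4.944 - 0.05*29.664 = 3.4608
Step 2: grad_x = 2*2*-2.5071 = -10.0285, grad_y = 2*3*3.4608 = 20.7648
  x_2 = -2.5071 - 0.05*-10.0285 = -2.0057
  y_2 = 3.4608 - 0.05*20.7648 = 2.4226
Step 3: grad_x = 2*2*-2.0057 = -8.0228, grad_y = 2*3*2.4226 = 14.5354
  x_3 = -2.0057 - 0.05*-8.0228 = -1.6046
  y_3 = 2.4226 - 0.05*14.5354 = 1.6958
Step 4: grad_x = 2*2*-1.6046 = -6.4182, grad_y = 2*3*1.6958 = 10.1748
  x_4 = -1.6046 - 0.05*-6.4182 = -1.2836
  y_4 = 1.6958 - 0.05*10.1748 = 1.1871
f(-1.2836, 1.1871) = 2*(-1.2836)^2 + 3*1.1871^2 = 7.5228


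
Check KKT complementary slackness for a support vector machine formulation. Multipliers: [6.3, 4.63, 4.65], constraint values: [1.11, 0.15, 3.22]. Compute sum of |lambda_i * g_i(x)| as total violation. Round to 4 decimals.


KKT complementary slackness check:
lambda_1 * g_1 = 6.3 * 1.11 = 6.993
lambda_2 * g_2 = 4.63 * 0.15 = 0.6945
lambda_3 * g_3 = 4.65 * 3.22 = 14.973
Total violation = 6.993 + 0.6945 + 14.973 = 22.6605


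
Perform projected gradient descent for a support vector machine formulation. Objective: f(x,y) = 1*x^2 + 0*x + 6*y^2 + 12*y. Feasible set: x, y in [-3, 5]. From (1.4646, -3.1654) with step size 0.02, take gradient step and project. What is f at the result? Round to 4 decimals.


Step 1: Compute gradient at (1.4646, -3.1654).
grad_x = 2*1*1.4646 + 0 = 2.9292
grad_y = 2*6*-3.1654 + 12 = -25.9848
Step 2: Gradient step.
x_raw = 1.4646 - 0.02*2.9292 = 1.406
y_raw = -3.1654 - 0.02*-25.9848 = -2.6457
Step 3: Project onto [-3, 5].
x_proj = clip(1.406) = 1.406
y_proj = clip(-2.6457) = -2.6457
Step 4: Evaluate f.
f(1.406, -2.6457) = 12.2269


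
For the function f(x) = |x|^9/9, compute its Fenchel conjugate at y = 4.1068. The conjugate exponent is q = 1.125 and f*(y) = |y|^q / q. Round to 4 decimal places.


The conjugate exponent q satisfies 1/p + 1/q = 1.
p = 9, so q = 9/(9 - 1) = 1.125
|y|^q = 4.1068^1.125 = 4.8999
f*(4.1068) = 4.8999 / 1.125 = 4.3555


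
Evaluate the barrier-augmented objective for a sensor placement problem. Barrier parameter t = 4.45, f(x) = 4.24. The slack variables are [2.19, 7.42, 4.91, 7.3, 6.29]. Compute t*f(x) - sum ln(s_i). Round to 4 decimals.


Step 1: Compute log-barrier.
ln values: [0.7839, 2.0042, 1.5913, 1.9879, 1.839]
phi = -(0.7839 + 2.0042 + 1.5913 + 1.9879 + 1.839) = -8.2062
Step 2: Compute augmented objective.
t*f(x) = 4.45*4.24 = 18.868
Total = 18.868 - 8.2062 = 10.6618


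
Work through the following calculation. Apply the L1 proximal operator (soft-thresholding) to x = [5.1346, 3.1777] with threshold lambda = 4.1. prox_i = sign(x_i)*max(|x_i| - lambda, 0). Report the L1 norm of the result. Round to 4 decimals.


Soft-thresholding with lambda = 4.1:
prox(5.1346) = sign(5.1346)*max(|5.1346| - 4.1, 0) = 1.0346
prox(3.1777) = sign(3.1777)*max(|3.1777| - 4.1, 0) = 0.0
prox(x) = [1.0346, 0.0]
||prox(x)||_1 = 1.0346 + 0.0 = 1.0346


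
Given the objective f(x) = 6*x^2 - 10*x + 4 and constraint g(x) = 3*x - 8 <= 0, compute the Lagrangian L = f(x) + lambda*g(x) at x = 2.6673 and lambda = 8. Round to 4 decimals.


Step 1: Evaluate f(x).
f(2.6673) = 6*2.6673^2 - 10*2.6673 + 4 = 20.0139
Step 2: Evaluate g(x).
g(2.6673) = 3*2.6673 - 8 = 0.0019
Step 3: Compute Lagrangian.
L = 20.0139 + 8*0.0019 = 20.0291


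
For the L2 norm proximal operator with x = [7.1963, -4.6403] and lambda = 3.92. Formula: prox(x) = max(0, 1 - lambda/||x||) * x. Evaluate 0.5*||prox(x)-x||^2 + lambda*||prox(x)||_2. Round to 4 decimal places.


Step 1: Compute ||x||.
||x|| = 8.5627
Step 2: Compute scaling factor.
scale = max(0, 1 - 3.92/8.5627) = 0.5422
Step 3: prox(x) = [3.9018, -2.516]
||prox(x)|| = 4.6427
Step 4: Proximal objective.
0.5*||prox-x||^2 = 7.6832
lambda*||prox|| = 18.1994
Total = 25.8824


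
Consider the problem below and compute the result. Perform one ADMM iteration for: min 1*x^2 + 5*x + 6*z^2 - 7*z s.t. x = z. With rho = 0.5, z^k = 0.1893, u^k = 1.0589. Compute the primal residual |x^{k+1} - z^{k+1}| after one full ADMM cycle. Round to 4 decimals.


ADMM iteration with rho = 0.5, z^k = 0.1893, u^k = 1.0589
Step 1: x-update.
Minimize 1*x^2 + 5*x + (0.5/2)*(x - 0.1893 + 1.0589)^2
FOC: (2*1 + 0.5)*x = -5 + 0.5*(0.1893 - 1.0589)
x^{k+1} = -2.1739
Step 2: z-update.
Minimize 6*z^2 - 7*z + (0.5/2)*(-2.1739 - z + 1.0589)^2
FOC: (2*6 + 0.5)*z = 7 + 0.5*(-2.1739 + 1.0589)
z^{k+1} = 0.5154
Step 3: u-update.
u^{k+1} = 1.0589 - 2.1739 - 0.5154 = -1.6304
Step 4: Primal residual = |-2.1739 - 0.5154| = 2.6893


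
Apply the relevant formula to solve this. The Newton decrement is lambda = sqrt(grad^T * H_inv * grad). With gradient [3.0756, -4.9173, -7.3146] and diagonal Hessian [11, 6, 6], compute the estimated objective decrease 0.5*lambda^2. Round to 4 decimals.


Step 1: H is diagonal, so H^(-1) * g = [0.2796, -0.8196, -1.2191].
Step 2: g^T H^(-1) g = sum_i g_i^2 / H_ii
  = (3.0756)^2/11 + (-4.9173)^2/6 + (-7.3146)^2/6
  = 0.8599 + 4.03 + 8.9172 = 13.8071
Step 3: Objective decrease = 0.5 * g^T H^(-1) g = 6.9036


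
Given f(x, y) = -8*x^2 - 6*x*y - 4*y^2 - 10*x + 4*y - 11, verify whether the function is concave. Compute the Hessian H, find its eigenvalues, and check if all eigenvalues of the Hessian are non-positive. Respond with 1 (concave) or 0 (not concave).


The Hessian of f(x,y) = -8*x^2 - 6*x*y - 4*y^2 - 10*x + 4*y - 11 is:
H = [[-16, -6], [-6, -8]]
Trace = -16 - 8 = -24
Determinant = -16*-8 - (-6)^2 = 92
Discriminant = (-24)^2 - 4*92 = 208.0
Eigenvalues: lambda_1 = -19.2111, lambda_2 = -4.7889
The function is concave.

1


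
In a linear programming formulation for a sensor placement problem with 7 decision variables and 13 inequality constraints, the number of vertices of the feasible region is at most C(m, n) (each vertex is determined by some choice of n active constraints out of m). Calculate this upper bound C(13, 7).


Each vertex corresponds to some choice of n active constraints out of m, so the number of vertices is at most C(m, n) = m! / (n!(m-n)!).
m = 13, n = 7
Numerator: 13 * 12 * 11 * 10 * 9 * 8 * 7
Denominator: 7! = 5040
C(13, 7) = 1716


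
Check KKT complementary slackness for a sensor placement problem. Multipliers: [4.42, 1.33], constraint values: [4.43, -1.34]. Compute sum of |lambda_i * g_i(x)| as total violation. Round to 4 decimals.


KKT complementary slackness check:
lambda_1 * g_1 = 4.42 * 4.43 = 19.5806
lambda_2 * g_2 = 1.33 * -1.34 = -1.7822
Total violation = 19.5806 + 1.7822 = 21.3628


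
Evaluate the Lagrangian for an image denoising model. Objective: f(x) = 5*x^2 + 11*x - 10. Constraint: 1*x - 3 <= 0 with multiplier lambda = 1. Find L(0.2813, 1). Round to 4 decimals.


Step 1: Evaluate f(x).
f(0.2813) = 5*0.2813^2 + 11*0.2813 - 10 = -6.5101
Step 2: Evaluate g(x).
g(0.2813) = 1*0.2813 - 3 = -2.7187
Step 3: Compute Lagrangian.
L = -6.5101 + 1*-2.7187 = -9.2288


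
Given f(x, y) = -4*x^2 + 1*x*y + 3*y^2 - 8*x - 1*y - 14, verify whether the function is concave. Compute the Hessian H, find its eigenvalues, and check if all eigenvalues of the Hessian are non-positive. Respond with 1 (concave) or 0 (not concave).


The Hessian of f(x,y) = -4*x^2 + 1*x*y + 3*y^2 - 8*x - 1*y - 14 is:
H = [[-8, 1], [1, 6]]
Trace = -8 + 6 = -2
Determinant = -8*6 - (1)^2 = -49
Discriminant = (-2)^2 - 4*-49 = 200.0
Eigenvalues: lambda_1 = -8.0711, lambda_2 = 6.0711
The function is not concave.

0


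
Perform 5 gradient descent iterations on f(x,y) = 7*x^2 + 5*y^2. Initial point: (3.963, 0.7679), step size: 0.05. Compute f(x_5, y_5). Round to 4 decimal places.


Gradient descent on f(x,y) = 7*x^2 + 5*y^2.
Starting point: (3.963, 0.7679), alpha = 0.05
Step 1: grad_x = 2*7*3.963 = 55.482, grad_y = 2*5*0.7679 = 7.679
  x_1 = 3.963 - 0.05*55.482 = 1.1889
  y_1 = 0.7679 - 0.05*7.679 = 0.384
Step 2: grad_x = 2*7*1.1889 = 16.6446, grad_y = 2*5*0.384 = 3.8395
  x_2 = 1.1889 - 0.05*16.6446 = 0.3567
  y_2 = 0.384 - 0.05*3.8395 = 0.192
Step 3: grad_x = 2*7*0.3567 = 4.9934, grad_y = 2*5*0.192 = 1.9198
  x_3 = 0.3567 - 0.05*4.9934 = 0.107
  y_3 = 0.192 - 0.05*1.9198 = 0.096
Step 4: grad_x = 2*7*0.107 = 1.498, grad_y = 2*5*0.096 = 0.9599
  x_4 = 0.107 - 0.05*1.498 = 0.0321
  y_4 = 0.096 - 0.05*0.9599 = 0.048
Step 5: grad_x = 2*7*0.0321 = 0.4494, grad_y = 2*5*0.048 = 0.4799
  x_5 = 0.0321 - 0.05*0.4494 = 0.0096
  y_5 = 0.048 - 0.05*0.4799 = 0.024
f(0.0096, 0.024) = 7*0.0096^2 + 5*0.024^2 = 0.0035


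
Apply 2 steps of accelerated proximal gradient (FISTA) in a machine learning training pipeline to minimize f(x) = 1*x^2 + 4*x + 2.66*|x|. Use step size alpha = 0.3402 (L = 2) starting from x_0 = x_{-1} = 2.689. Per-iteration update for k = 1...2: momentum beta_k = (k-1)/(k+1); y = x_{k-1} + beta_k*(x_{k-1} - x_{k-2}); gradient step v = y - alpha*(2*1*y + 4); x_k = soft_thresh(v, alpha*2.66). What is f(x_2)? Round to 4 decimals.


FISTA on f(x) = 1*x^2 + 4*x + 2.66*|x|
L = 2, alpha = 0.3402
Iteration 1: beta = 0.0, y = 2.689 + 0.0*(2.689 - 2.689) = 2.689
  grad(y) = 9.378, v = y - alpha*grad = -0.5014
  prox(v) = soft_thresh(-0.5014, 0.9049) = 0.0
Iteration 2: beta = 0.3333, y = 0.0 + 0.3333*(0.0 - 2.689) = -0.8963
  grad(y) = 2.2073, v = y - alpha*grad = -1.6473
  prox(v) = soft_thresh(-1.6473, 0.9049) = -0.7423
f(x_2) = 1*(-0.7423)^2 + 4*(-0.7423) + 2.66*|-0.7423| = -0.4437


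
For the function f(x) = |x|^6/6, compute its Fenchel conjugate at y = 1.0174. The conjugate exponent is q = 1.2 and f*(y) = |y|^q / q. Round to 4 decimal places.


The conjugate exponent q satisfies 1/p + 1/q = 1.
p = 6, so q = 6/(6 - 1) = 1.2
|y|^q = 1.0174^1.2 = 1.0209
f*(1.0174) = 1.0209 / 1.2 = 0.8508


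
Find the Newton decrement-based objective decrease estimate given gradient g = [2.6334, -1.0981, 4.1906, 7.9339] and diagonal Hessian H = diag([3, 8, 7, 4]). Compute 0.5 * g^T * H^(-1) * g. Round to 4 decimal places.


Step 1: H is diagonal, so H^(-1) * g = [0.8778, -0.1373, 0.5987, 1.9835].
Step 2: g^T H^(-1) g = sum_i g_i^2 / H_ii
  = (2.6334)^2/3 + (-1.0981)^2/8 + (4.1906)^2/7 + (7.9339)^2/4
  = 2.3116 + 0.1507 + 2.5087 + 15.7367 = 20.7078
Step 3: Objective decrease = 0.5 * g^T H^(-1) g = 10.3539


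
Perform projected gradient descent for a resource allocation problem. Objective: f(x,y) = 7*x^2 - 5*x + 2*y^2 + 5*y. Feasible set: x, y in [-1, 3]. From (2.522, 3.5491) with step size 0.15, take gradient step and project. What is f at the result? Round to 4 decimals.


Step 1: Compute gradient at (2.522, 3.5491).
grad_x = 2*7*2.522 - 5 = 30.308
grad_y = 2*2*3.5491 + 5 = 19.1964
Step 2: Gradient step.
x_raw = 2.522 - 0.15*30.308 = -2.0242
y_raw = 3.5491 - 0.15*19.1964 = 0.6696
Step 3: Project onto [-1, 3].
x_proj = clip(-2.0242) = -1.0
y_proj = clip(0.6696) = 0.6696
Step 4: Evaluate f.
f(-1.0, 0.6696) = 16.245


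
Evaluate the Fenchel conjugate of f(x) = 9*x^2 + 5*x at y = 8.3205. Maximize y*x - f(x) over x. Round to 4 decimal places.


f*(y) = sup_x {y*x - a*x^2 - b*x} = sup_x {(y-b)*x - a*x^2}
FOC: (y - b) - 2a*x = 0 => x* = (y - b)/(2a)
x* = (8.3205 - 5)/(2*9) = 0.1845
f*(8.3205) = (y-b)^2/(4a) = (8.3205 - 5)^2/(4*9)
= 11.0257/36 = 0.3063


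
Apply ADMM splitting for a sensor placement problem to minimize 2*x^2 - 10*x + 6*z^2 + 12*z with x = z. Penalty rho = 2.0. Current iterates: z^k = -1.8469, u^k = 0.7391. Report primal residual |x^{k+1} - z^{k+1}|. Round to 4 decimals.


ADMM iteration with rho = 2.0, z^k = -1.8469, u^k = 0.7391
Step 1: x-update.
Minimize 2*x^2 - 10*x + (2.0/2)*(x + 1.8469 + 0.7391)^2
FOC: (2*2 + 2.0)*x = 10 + 2.0*(-1.8469 - 0.7391)
x^{k+1} = 0.8047
Step 2: z-update.
Minimize 6*z^2 + 12*z + (2.0/2)*(0.8047 - z + 0.7391)^2
FOC: (2*6 + 2.0)*z = -12 + 2.0*(0.8047 + 0.7391)
z^{k+1} = -0.6366
Step 3: u-update.
u^{k+1} = 0.7391 + 0.8047 + 0.6366 = 2.1804
Step 4: Primal residual = |0.8047 + 0.6366| = 1.4413


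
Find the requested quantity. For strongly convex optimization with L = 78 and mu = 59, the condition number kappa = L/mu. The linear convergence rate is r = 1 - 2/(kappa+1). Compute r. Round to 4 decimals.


Step 1: Compute the condition number.
kappa = L/mu = 78/59 = 1.322
Step 2: Compute the convergence rate.
r = 1 - 2/(kappa + 1) = 1 - 2*mu/(L + mu) = (L - mu)/(L + mu) = 19/137 = 0.1387


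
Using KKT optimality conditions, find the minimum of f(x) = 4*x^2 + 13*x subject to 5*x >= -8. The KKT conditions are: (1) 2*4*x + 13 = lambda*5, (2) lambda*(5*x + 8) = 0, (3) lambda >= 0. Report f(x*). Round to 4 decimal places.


Step 1: Try lambda = 0 (constraint inactive).
x_unc = -13/(2*4) = -1.625
Check: 5*-1.625 = -8.125 < -8 -- violated!
Step 2: Constraint must be active: 5*x = -8
x* = -8/5 = -1.6
lambda = (2*4*(-1.6) + 13)/5 = 0.04
Step 3: Compute optimal value.
f(x*) = 4*(-1.6)^2 + 13*(-1.6) = -10.56


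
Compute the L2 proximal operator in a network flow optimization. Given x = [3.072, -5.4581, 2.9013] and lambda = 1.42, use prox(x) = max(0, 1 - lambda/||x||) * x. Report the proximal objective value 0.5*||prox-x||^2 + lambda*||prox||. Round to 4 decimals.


Step 1: Compute ||x||.
||x|| = 6.9026
Step 2: Compute scaling factor.
scale = max(0, 1 - 1.42/6.9026) = 0.7943
Step 3: prox(x) = [2.44, -4.3353, 2.3044]
||prox(x)|| = 5.4826
Step 4: Proximal objective.
0.5*||prox-x||^2 = 1.0082
lambda*||prox|| = 7.7853
Total = 8.7935


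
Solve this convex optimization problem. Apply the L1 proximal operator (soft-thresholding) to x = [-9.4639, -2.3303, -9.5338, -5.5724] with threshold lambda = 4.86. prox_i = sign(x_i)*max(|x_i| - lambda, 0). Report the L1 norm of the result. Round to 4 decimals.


Soft-thresholding with lambda = 4.86:
prox(-9.4639) = sign(-9.4639)*max(|-9.4639| - 4.86, 0) = -4.6039
prox(-2.3303) = sign(-2.3303)*max(|-2.3303| - 4.86, 0) = 0.0
prox(-9.5338) = sign(-9.5338)*max(|-9.5338| - 4.86, 0) = -4.6738
prox(-5.5724) = sign(-5.5724)*max(|-5.5724| - 4.86, 0) = -0.7124
prox(x) = [-4.6039, 0.0, -4.6738, -0.7124]
||prox(x)||_1 = 4.6039 + 0.0 + 4.6738 + 0.7124 = 9.9901


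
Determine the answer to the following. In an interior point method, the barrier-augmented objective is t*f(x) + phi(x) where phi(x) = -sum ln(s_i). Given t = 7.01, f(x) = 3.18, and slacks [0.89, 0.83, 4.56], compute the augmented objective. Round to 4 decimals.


Step 1: Compute log-barrier.
ln values: [-0.1165, -0.1863, 1.5173]
phi = -(-0.1165 - 0.1863 + 1.5173) = -1.2145
Step 2: Compute augmented objective.
t*f(x) = 7.01*3.18 = 22.2918
Total = 22.2918 - 1.2145 = 21.0773


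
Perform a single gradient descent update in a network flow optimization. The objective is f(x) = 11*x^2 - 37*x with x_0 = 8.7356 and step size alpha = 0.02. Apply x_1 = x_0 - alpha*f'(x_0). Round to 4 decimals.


We compute the gradient at x_0 and apply the update.
f'(x) = 22*x - 37
f'(8.7356) = 22*8.7356 - 37 = 155.1832
x_1 = 8.7356 - 0.02*155.1832 = 5.6319


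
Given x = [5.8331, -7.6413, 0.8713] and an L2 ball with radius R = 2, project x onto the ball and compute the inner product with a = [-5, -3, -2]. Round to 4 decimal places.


Step 1: Compute ||x|| (intermediates to 6 decimals).
||x|| = sqrt(5.8331^2 + (-7.6413)^2 + 0.8713^2) = 9.652652
Step 2: Project.
Since ||x|| > R, scale = R/||x|| = 2/9.652652 = 0.207197, proj(x) = scale * x
proj(x) = [1.208601, -1.583254, 0.180531]
Step 3: Dot product.
a^T * proj(x) = -5*1.208601 - 3*(-1.583254) - 2*0.180531 = -1.6543


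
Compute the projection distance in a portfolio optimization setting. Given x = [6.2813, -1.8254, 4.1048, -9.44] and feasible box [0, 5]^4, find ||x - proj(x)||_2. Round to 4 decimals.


Project each component onto [0, 5].
clip(6.2813) = 5.0, clip(-1.8254) = 0.0, clip(4.1048) = 4.1048, clip(-9.44) = 0.0
Projection = [5.0, 0.0, 4.1048, 0.0]
Squared diffs: [1.6417, 3.3321, 0.0, 89.1136]
Distance = sqrt(94.0874) = 9.6999


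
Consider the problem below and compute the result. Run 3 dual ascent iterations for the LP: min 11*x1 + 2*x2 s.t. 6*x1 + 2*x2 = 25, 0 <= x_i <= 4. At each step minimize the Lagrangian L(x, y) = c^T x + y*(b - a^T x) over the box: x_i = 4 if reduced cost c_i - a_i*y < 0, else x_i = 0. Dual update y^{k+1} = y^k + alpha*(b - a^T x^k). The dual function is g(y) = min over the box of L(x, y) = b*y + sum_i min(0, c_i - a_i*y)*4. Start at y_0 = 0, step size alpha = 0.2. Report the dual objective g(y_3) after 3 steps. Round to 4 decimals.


Dual ascent for LP: min 11*x1 + 2*x2, 6*x1 + 2*x2 = 25, 0 <= x_i <= 4
Step 1: y^k = 0.0, reduced costs: (11.0, 2.0)
  x^k = (0.0, 0.0), subgradient = b - a^T x = 25.0
  y^{k+1} = 0.0 + 0.2*25.0 = 5.0
Step 2: y^k = 5.0, reduced costs: (-19.0, -8.0)
  x^k = (4.0, 4.0), subgradient = b - a^T x = -7.0
  y^{k+1} = 5.0 + 0.2*-7.0 = 3.6
Step 3: y^k = 3.6, reduced costs: (-10.6, -5.2)
  x^k = (4.0, 4.0), subgradient = b - a^T x = -7.0
  y^{k+1} = 3.6 + 0.2*-7.0 = 2.2
Dual objective at y_3 = 2.2: reduced costs (-2.2, -2.4), box minimizer x = (4.0, 4.0)
g(y_3) = b*y + (c1 - a1*y)*x1 + (c2 - a2*y)*x2 = 25*2.2 + (-2.2)*4.0 + (-2.4)*4.0 = 55.0 - 8.8 - 9.6 = 36.6
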